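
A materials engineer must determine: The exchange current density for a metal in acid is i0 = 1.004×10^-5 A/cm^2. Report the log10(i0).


i0 = 1.004×10^-5 A/cm^2
log10(i0) = -4.998

-4.998


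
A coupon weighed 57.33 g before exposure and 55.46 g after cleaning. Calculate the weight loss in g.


Weight loss = initial − final
WL = 57.33 − 55.46 = 1.87 g

1.87 g


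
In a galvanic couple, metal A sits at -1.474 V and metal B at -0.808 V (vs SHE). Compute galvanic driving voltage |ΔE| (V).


Driving voltage is the absolute potential difference.
|ΔE| = |-1.474 − (-0.808)| = 0.666 V

0.666 V


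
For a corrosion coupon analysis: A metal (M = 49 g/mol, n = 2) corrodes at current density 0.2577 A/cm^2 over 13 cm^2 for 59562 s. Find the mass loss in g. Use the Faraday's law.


Apply Faraday's law: m = i*A*t*M / (n*F)
Total charge passed Q = i*A*t = 0.2577*13*59562 = 199538.6562 C
m = Q*M/(n*F) = 199538.6562*49/(2*96485) = 50.66795 g

50.66795 g


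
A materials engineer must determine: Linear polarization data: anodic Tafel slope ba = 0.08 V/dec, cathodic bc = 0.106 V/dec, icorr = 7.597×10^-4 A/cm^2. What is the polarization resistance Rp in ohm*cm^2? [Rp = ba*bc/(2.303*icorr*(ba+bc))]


Apply the Stern-Geary equation: Rp = ba*bc / (2.303*icorr*(ba+bc))
ba*bc = 0.08*0.106 = 0.00848
ba+bc = 0.186; 2.303*icorr*(ba+bc) = 2.303*7.597×10^-4*0.186 = 3.2542357×10^-4
Rp = 0.00848 / 3.2542357×10^-4 = 26.06 ohm*cm^2

26.06 ohm*cm^2


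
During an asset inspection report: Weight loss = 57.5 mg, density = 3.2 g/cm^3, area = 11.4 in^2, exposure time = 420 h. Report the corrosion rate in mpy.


Apply the mpy weight-loss relation: CR = 534 * W / (D * A * T)
Numerator: 534 * 57.5 = 30705.0
Denominator: 3.2 * 11.4 * 420 = 15321.6
CR = 30705.0 / 15321.6 = 2.00403 mpy

2.00403 mpy


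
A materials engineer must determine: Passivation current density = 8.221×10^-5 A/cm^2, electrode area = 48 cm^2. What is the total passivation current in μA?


I = i_pass * A, then convert A → μA (×10^6)
I = 8.221×10^-5 * 48 * 10^6 = 3946.08 μA

3946.08 μA


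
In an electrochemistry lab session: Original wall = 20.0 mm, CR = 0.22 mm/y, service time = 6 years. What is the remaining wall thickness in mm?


Remaining wall = original − CR × time
t = 20.0 − 0.22*6 = 20.0 − 1.32 = 18.68 mm

18.68 mm


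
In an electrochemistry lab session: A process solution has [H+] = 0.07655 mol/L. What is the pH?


pH = −log10[H+]
pH = −log10(0.07655) = 1.12

1.12


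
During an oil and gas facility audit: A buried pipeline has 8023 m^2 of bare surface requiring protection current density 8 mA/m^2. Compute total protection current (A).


I = area * current density, then convert mA → A (÷1000)
I = 8023 * 8 / 1000 = 64.18 A

64.18 A


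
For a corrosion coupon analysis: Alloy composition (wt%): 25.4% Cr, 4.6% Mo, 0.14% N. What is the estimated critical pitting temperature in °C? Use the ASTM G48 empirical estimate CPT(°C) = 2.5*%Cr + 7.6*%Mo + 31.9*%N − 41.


Apply the ASTM G48 empirical CPT estimate: CPT(°C) = 2.5*%Cr + 7.6*%Mo + 31.9*%N − 41
2.5*25.4 = 63.5; 7.6*4.6 = 34.96; 31.9*0.14 = 4.466
CPT = 63.5 + 34.96 + 4.466 − 41 = 61.926 °C
Rounded to 0.1 °C: CPT ≈ 61.9 °C

61.9 °C


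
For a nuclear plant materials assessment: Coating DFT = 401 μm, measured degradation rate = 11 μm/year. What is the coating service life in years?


Service life = thickness / degradation rate
Life = 401 / 11 = 36.5 years

36.5 years


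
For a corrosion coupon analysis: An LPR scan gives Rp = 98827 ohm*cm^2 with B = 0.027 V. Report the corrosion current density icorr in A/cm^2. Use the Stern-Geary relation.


Apply the Stern-Geary relation: icorr = B / Rp
icorr = 0.027 / 98827 = 2.732×10^-7 A/cm^2

2.732×10^-7 A/cm^2


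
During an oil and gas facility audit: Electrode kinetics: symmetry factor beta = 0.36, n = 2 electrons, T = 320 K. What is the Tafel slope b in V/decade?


Apply the Tafel slope relation: b = 2.303*R*T/(beta*n*F)
Numerator: 2.303 * 8.314 * 320 = 6127.09
Denominator: 0.36 * 2 * 96485 = 69469.2
b = 6127.09 / 69469.2 = 0.088 V/decade

0.088 V/decade


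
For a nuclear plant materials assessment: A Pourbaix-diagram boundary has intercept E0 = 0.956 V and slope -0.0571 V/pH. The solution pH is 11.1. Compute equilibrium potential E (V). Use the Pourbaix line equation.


Apply the Pourbaix line equation: E = E0 + slope*pH
E = 0.956 + (-0.0571)*11.1 = 0.956 + (-0.63381) = 0.32219 V
Rounded to 4 decimal places: E = 0.3222 V

0.3222 V


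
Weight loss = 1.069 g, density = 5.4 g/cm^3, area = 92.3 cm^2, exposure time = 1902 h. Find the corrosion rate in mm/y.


Apply the mm/y weight-loss relation: CR = 87600 * W / (D * A * T)
Numerator: 87600 * 1.069 = 93644.4
Denominator: 5.4 * 92.3 * 1902 = 947994.84
CR = 93644.4 / 947994.84 = 0.098782 mm/y

0.098782 mm/y


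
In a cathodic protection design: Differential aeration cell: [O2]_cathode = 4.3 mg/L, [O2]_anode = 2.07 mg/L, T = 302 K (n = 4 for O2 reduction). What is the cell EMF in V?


Apply the Nernst concentration-cell relation: E = (RT/nF)*ln(C_cathode/C_anode)
RT/nF = 8.314*302/(4*96485) = 0.00650575 V
ln(4.3/2.07) = 0.73107
E = 0.00650575 * 0.73107 = 0.00476 V

0.00476 V


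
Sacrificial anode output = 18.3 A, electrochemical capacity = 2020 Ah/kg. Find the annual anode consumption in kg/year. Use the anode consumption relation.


Annual consumption = current * hours per year / capacity
Rate = 18.3 * 8760 / 2020 = 79.4 kg/year

79.4 kg/year


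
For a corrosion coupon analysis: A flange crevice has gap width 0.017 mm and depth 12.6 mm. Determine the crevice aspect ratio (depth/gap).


Aspect ratio = depth / gap
Ratio = 12.6 / 0.017 = 741.2

741.2


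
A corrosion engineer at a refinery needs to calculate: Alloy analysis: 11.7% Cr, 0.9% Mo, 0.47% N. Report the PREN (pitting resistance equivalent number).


Apply the PREN formula: PREN = Cr + 3.3*Mo + 16*N
PREN = 11.7 + 3.3*0.9 + 16*0.47
PREN = 11.7 + 2.97 + 7.52 = 22.19

22.19


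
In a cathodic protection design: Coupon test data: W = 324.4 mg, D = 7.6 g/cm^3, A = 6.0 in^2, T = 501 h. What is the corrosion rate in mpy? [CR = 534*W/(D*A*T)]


Apply the mpy weight-loss relation: CR = 534 * W / (D * A * T)
Numerator: 534 * 324.4 = 173229.6
Denominator: 7.6 * 6.0 * 501 = 22845.6
CR = 173229.6 / 22845.6 = 7.5826 mpy

7.5826 mpy


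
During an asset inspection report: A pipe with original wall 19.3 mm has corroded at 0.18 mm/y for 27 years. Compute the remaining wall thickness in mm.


Remaining wall = original − CR × time
t = 19.3 − 0.18*27 = 19.3 − 4.86 = 14.44 mm

14.44 mm


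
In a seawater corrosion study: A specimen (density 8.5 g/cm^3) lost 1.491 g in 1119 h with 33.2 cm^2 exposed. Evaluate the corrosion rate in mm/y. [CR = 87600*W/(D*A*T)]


Apply the mm/y weight-loss relation: CR = 87600 * W / (D * A * T)
Numerator: 87600 * 1.491 = 130611.6
Denominator: 8.5 * 33.2 * 1119 = 315781.8
CR = 130611.6 / 315781.8 = 0.41361 mm/y

0.41361 mm/y


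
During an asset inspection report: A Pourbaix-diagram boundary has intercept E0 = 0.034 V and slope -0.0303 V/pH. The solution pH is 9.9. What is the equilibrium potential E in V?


Apply the Pourbaix line equation: E = E0 + slope*pH
E = 0.034 + (-0.0303)*9.9 = 0.034 + (-0.29997) = -0.26597 V
Rounded to 3 decimal places: E = -0.266 V

-0.266 V


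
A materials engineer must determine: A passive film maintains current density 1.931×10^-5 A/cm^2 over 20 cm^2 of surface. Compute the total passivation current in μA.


I = i_pass * A, then convert A → μA (×10^6)
I = 1.931×10^-5 * 20 * 10^6 = 386.2 μA

386.2 μA


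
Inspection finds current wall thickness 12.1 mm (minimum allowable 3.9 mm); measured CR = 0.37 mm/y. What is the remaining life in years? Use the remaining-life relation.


Apply the remaining-life relation: RL = (t_current − t_min) / CR
RL = (12.1 − 3.9) / 0.37 = 8.2 / 0.37 = 22.2 years

22.2 years


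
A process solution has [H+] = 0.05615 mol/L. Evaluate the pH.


pH = −log10[H+]
pH = −log10(0.05615) = 1.25

1.25


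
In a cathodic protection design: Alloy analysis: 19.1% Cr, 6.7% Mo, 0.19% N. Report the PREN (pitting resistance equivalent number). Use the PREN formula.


Apply the PREN formula: PREN = Cr + 3.3*Mo + 16*N
PREN = 19.1 + 3.3*6.7 + 16*0.19
PREN = 19.1 + 22.11 + 3.04 = 44.25

44.25


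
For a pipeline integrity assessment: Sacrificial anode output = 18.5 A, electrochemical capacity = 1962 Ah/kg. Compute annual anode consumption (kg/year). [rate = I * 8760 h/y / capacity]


Annual consumption = current * hours per year / capacity
Rate = 18.5 * 8760 / 1962 = 82.6 kg/year

82.6 kg/year


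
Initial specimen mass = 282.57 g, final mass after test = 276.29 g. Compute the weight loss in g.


Weight loss = initial − final
WL = 282.57 − 276.29 = 6.28 g

6.28 g


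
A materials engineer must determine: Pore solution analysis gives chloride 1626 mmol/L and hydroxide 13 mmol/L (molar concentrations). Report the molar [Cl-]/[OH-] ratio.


Threshold parameter = [Cl-] / [OH-] (molar basis; both in mmol/L, so units cancel)
Ratio = 1626 / 13 = 125.08

125.08


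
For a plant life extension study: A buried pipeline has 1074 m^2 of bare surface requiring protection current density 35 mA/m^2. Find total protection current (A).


I = area * current density, then convert mA → A (÷1000)
I = 1074 * 35 / 1000 = 37.59 A

37.59 A


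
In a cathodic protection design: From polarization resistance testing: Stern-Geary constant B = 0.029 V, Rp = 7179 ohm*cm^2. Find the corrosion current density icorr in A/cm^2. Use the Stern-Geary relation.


Apply the Stern-Geary relation: icorr = B / Rp
icorr = 0.029 / 7179 = 4.04×10^-6 A/cm^2

4.04×10^-6 A/cm^2


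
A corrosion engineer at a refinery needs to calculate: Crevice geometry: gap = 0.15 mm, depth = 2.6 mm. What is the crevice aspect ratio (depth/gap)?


Aspect ratio = depth / gap
Ratio = 2.6 / 0.15 = 17.3

17.3


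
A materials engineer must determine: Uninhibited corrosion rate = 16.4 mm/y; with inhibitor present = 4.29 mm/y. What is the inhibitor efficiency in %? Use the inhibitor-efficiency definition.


Apply the inhibitor-efficiency definition: IE = (CR_blank − CR_inh)/CR_blank × 100
IE = (16.4 − 4.29) / 16.4 × 100
IE = 12.11 / 16.4 × 100 = 73.8 %

73.8 %


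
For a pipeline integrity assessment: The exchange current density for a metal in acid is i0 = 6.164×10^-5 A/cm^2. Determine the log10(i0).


i0 = 6.164×10^-5 A/cm^2
log10(i0) = -4.21

-4.21


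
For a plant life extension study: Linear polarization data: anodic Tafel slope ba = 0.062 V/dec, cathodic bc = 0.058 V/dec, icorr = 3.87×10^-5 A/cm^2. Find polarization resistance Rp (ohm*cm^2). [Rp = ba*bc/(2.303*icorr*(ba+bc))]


Apply the Stern-Geary equation: Rp = ba*bc / (2.303*icorr*(ba+bc))
ba*bc = 0.062*0.058 = 0.003596
ba+bc = 0.12; 2.303*icorr*(ba+bc) = 2.303*3.87×10^-5*0.12 = 1.0695132×10^-5
Rp = 0.003596 / 1.0695132×10^-5 = 336.23 ohm*cm^2

336.23 ohm*cm^2


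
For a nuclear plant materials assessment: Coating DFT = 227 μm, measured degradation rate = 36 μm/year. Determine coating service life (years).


Service life = thickness / degradation rate
Life = 227 / 36 = 6.3 years

6.3 years


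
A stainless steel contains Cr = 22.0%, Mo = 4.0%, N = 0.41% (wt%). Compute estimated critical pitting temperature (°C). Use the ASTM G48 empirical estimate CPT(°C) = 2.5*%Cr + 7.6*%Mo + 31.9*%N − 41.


Apply the ASTM G48 empirical CPT estimate: CPT(°C) = 2.5*%Cr + 7.6*%Mo + 31.9*%N − 41
2.5*22.0 = 55; 7.6*4.0 = 30.4; 31.9*0.41 = 13.079
CPT = 55 + 30.4 + 13.079 − 41 = 57.479 °C
Rounded to 0.1 °C: CPT ≈ 57.5 °C

57.5 °C


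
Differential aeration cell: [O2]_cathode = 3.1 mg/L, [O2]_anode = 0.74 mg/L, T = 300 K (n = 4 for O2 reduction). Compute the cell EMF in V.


Apply the Nernst concentration-cell relation: E = (RT/nF)*ln(C_cathode/C_anode)
RT/nF = 8.314*300/(4*96485) = 0.00646266 V
ln(3.1/0.74) = 1.43251
E = 0.00646266 * 1.43251 = 0.00926 V

0.00926 V


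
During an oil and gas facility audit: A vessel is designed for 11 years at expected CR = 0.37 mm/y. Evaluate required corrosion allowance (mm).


Corrosion allowance = CR × design life
CA = 0.37 * 11 = 4.07 mm

4.07 mm


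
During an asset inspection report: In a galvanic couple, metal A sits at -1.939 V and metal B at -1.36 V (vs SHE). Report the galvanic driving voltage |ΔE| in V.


Driving voltage is the absolute potential difference.
|ΔE| = |-1.939 − (-1.36)| = 0.579 V

0.579 V


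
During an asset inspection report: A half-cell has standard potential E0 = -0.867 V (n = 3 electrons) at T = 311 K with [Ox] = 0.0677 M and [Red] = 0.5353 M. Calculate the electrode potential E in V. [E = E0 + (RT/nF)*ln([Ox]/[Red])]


Apply the Nernst equation: E = E0 + (RT/nF)*ln([Ox]/[Red])
Step 1: RT/nF = 8.314*311/(3*96485) = 0.00893284 V
Step 2: [Ox]/[Red] = 0.0677/0.5353 = 0.126471
Step 3: ln(0.126471) = -2.067742
Step 4: correction = 0.00893284 * -2.067742 = -0.018 V
E = -0.867 + -0.018 = -0.885 V

-0.885 V


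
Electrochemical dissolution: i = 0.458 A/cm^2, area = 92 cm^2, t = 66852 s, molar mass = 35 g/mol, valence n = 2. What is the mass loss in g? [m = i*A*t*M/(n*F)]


Apply Faraday's law: m = i*A*t*M / (n*F)
Total charge passed Q = i*A*t = 0.458*92*66852 = 2816875.872 C
m = Q*M/(n*F) = 2816875.872*35/(2*96485) = 510.91183 g

510.91183 g


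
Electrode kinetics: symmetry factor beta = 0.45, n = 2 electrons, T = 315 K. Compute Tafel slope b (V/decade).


Apply the Tafel slope relation: b = 2.303*R*T/(beta*n*F)
Numerator: 2.303 * 8.314 * 315 = 6031.35
Denominator: 0.45 * 2 * 96485 = 86836.5
b = 6031.35 / 86836.5 = 0.069 V/decade

0.069 V/decade


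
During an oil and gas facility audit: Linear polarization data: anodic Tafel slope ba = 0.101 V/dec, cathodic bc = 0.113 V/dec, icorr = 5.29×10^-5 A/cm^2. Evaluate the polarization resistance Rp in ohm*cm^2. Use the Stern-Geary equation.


Apply the Stern-Geary equation: Rp = ba*bc / (2.303*icorr*(ba+bc))
ba*bc = 0.101*0.113 = 0.011413
ba+bc = 0.214; 2.303*icorr*(ba+bc) = 2.303*5.29×10^-5*0.214 = 2.6071342×10^-5
Rp = 0.011413 / 2.6071342×10^-5 = 437.8 ohm*cm^2

437.8 ohm*cm^2


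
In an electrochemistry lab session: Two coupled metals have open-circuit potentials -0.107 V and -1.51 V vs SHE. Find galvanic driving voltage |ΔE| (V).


Driving voltage is the absolute potential difference.
|ΔE| = |-0.107 − (-1.51)| = 1.403 V

1.403 V


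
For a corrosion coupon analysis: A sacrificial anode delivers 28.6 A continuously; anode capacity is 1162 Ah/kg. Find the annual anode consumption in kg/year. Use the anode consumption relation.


Annual consumption = current * hours per year / capacity
Rate = 28.6 * 8760 / 1162 = 215.6 kg/year

215.6 kg/year


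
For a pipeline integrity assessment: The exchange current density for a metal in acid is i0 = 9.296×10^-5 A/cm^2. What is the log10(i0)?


i0 = 9.296×10^-5 A/cm^2
log10(i0) = -4.032

-4.032


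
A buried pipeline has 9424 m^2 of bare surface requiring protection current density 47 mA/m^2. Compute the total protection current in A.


I = area * current density, then convert mA → A (÷1000)
I = 9424 * 47 / 1000 = 442.93 A

442.93 A


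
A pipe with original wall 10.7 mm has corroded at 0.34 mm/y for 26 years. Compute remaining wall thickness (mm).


Remaining wall = original − CR × time
t = 10.7 − 0.34*26 = 10.7 − 8.84 = 1.86 mm

1.86 mm


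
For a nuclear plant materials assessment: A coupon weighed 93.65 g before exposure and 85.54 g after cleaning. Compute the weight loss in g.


Weight loss = initial − final
WL = 93.65 − 85.54 = 8.11 g

8.11 g


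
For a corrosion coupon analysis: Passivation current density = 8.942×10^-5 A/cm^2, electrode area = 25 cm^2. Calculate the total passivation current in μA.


I = i_pass * A, then convert A → μA (×10^6)
I = 8.942×10^-5 * 25 * 10^6 = 2235.5 μA

2235.5 μA


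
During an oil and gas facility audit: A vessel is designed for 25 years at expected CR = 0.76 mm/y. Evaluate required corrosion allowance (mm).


Corrosion allowance = CR × design life
CA = 0.76 * 25 = 19.0 mm

19.0 mm


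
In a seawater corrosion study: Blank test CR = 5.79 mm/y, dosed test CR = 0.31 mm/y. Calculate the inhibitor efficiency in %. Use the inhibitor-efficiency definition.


Apply the inhibitor-efficiency definition: IE = (CR_blank − CR_inh)/CR_blank × 100
IE = (5.79 − 0.31) / 5.79 × 100
IE = 5.48 / 5.79 × 100 = 94.6 %

94.6 %


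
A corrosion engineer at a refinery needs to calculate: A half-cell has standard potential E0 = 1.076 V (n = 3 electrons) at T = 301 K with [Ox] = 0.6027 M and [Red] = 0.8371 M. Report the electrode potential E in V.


Apply the Nernst equation: E = E0 + (RT/nF)*ln([Ox]/[Red])
Step 1: RT/nF = 8.314*301/(3*96485) = 0.00864561 V
Step 2: [Ox]/[Red] = 0.6027/0.8371 = 0.719986
Step 3: ln(0.719986) = -0.328524
Step 4: correction = 0.00864561 * -0.328524 = -0.003 V
E = 1.076 + -0.003 = 1.073 V

1.073 V


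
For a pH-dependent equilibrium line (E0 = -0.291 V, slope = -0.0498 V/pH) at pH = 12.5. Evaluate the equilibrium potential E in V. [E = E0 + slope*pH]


Apply the Pourbaix line equation: E = E0 + slope*pH
E = -0.291 + (-0.0498)*12.5 = -0.291 + (-0.6225) = -0.9135 V
Rounded to 4 decimal places: E = -0.9135 V

-0.9135 V


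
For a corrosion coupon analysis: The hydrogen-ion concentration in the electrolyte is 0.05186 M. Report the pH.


pH = −log10[H+]
pH = −log10(0.05186) = 1.29

1.29


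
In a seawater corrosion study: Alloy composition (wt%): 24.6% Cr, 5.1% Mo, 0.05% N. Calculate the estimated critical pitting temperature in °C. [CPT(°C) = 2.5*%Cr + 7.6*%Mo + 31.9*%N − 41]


Apply the ASTM G48 empirical CPT estimate: CPT(°C) = 2.5*%Cr + 7.6*%Mo + 31.9*%N − 41
2.5*24.6 = 61.5; 7.6*5.1 = 38.76; 31.9*0.05 = 1.595
CPT = 61.5 + 38.76 + 1.595 − 41 = 60.855 °C
Rounded to 0.1 °C: CPT ≈ 60.9 °C

60.9 °C


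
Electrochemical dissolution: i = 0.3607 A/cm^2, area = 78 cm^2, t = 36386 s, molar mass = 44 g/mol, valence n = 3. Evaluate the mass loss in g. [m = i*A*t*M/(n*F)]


Apply Faraday's law: m = i*A*t*M / (n*F)
Total charge passed Q = i*A*t = 0.3607*78*36386 = 1023705.5556 C
m = Q*M/(n*F) = 1023705.5556*44/(3*96485) = 155.613 g

155.613 g


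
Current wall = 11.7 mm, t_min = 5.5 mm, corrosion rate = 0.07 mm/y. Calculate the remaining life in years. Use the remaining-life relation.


Apply the remaining-life relation: RL = (t_current − t_min) / CR
RL = (11.7 − 5.5) / 0.07 = 6.2 / 0.07 = 88.6 years

88.6 years


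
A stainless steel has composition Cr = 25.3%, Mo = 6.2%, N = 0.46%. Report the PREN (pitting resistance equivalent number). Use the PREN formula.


Apply the PREN formula: PREN = Cr + 3.3*Mo + 16*N
PREN = 25.3 + 3.3*6.2 + 16*0.46
PREN = 25.3 + 20.46 + 7.36 = 53.12

53.12


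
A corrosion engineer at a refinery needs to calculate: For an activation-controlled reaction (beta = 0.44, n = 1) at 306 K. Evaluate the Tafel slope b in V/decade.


Apply the Tafel slope relation: b = 2.303*R*T/(beta*n*F)
Numerator: 2.303 * 8.314 * 306 = 5859.03
Denominator: 0.44 * 1 * 96485 = 42453.4
b = 5859.03 / 42453.4 = 0.138 V/decade

0.138 V/decade


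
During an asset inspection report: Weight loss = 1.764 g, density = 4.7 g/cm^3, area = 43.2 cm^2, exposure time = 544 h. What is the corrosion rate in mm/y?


Apply the mm/y weight-loss relation: CR = 87600 * W / (D * A * T)
Numerator: 87600 * 1.764 = 154526.4
Denominator: 4.7 * 43.2 * 544 = 110453.76
CR = 154526.4 / 110453.76 = 1.399014 mm/y

1.399014 mm/y


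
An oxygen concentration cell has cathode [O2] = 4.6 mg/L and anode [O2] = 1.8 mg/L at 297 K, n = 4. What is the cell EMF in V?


Apply the Nernst concentration-cell relation: E = (RT/nF)*ln(C_cathode/C_anode)
RT/nF = 8.314*297/(4*96485) = 0.00639804 V
ln(4.6/1.8) = 0.93827
E = 0.00639804 * 0.93827 = 0.006 V

0.006 V


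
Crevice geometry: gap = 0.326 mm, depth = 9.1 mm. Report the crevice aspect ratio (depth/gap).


Aspect ratio = depth / gap
Ratio = 9.1 / 0.326 = 27.9

27.9


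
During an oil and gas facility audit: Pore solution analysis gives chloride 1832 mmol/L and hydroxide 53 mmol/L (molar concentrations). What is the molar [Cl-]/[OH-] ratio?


Threshold parameter = [Cl-] / [OH-] (molar basis; both in mmol/L, so units cancel)
Ratio = 1832 / 53 = 34.57

34.57


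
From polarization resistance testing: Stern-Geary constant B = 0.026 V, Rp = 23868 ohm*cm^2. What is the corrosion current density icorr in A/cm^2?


Apply the Stern-Geary relation: icorr = B / Rp
icorr = 0.026 / 23868 = 1.089×10^-6 A/cm^2

1.089×10^-6 A/cm^2


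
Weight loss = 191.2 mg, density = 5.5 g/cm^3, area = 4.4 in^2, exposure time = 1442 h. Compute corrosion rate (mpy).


Apply the mpy weight-loss relation: CR = 534 * W / (D * A * T)
Numerator: 534 * 191.2 = 102100.8
Denominator: 5.5 * 4.4 * 1442 = 34896.4
CR = 102100.8 / 34896.4 = 2.92583 mpy

2.92583 mpy


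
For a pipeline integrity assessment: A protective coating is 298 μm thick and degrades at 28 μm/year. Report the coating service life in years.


Service life = thickness / degradation rate
Life = 298 / 28 = 10.6 years

10.6 years


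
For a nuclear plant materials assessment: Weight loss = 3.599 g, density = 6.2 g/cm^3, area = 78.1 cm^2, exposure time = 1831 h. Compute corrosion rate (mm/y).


Apply the mm/y weight-loss relation: CR = 87600 * W / (D * A * T)
Numerator: 87600 * 3.599 = 315272.4
Denominator: 6.2 * 78.1 * 1831 = 886606.82
CR = 315272.4 / 886606.82 = 0.35559 mm/y

0.35559 mm/y


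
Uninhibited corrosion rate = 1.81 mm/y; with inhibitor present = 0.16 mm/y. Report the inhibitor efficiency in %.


Apply the inhibitor-efficiency definition: IE = (CR_blank − CR_inh)/CR_blank × 100
IE = (1.81 − 0.16) / 1.81 × 100
IE = 1.65 / 1.81 × 100 = 91.2 %

91.2 %


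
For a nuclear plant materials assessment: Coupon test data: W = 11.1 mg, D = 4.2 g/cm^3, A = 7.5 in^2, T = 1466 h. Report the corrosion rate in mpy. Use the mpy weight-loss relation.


Apply the mpy weight-loss relation: CR = 534 * W / (D * A * T)
Numerator: 534 * 11.1 = 5927.4
Denominator: 4.2 * 7.5 * 1466 = 46179.0
CR = 5927.4 / 46179.0 = 0.1284 mpy

0.1284 mpy


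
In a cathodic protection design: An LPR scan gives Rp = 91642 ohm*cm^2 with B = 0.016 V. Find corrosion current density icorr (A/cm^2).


Apply the Stern-Geary relation: icorr = B / Rp
icorr = 0.016 / 91642 = 1.746×10^-7 A/cm^2

1.746×10^-7 A/cm^2


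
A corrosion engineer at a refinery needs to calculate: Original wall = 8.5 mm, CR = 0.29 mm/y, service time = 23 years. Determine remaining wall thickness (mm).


Remaining wall = original − CR × time
t = 8.5 − 0.29*23 = 8.5 − 6.67 = 1.83 mm

1.83 mm


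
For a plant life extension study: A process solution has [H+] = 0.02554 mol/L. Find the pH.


pH = −log10[H+]
pH = −log10(0.02554) = 1.59

1.59


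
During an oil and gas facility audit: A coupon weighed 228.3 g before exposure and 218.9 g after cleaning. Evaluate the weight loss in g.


Weight loss = initial − final
WL = 228.3 − 218.9 = 9.4 g

9.4 g


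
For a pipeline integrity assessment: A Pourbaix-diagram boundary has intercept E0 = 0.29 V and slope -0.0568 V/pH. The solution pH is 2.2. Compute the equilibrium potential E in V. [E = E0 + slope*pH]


Apply the Pourbaix line equation: E = E0 + slope*pH
E = 0.29 + (-0.0568)*2.2 = 0.29 + (-0.12496) = 0.16504 V
Rounded to 4 decimal places: E = 0.1650 V

0.1650 V


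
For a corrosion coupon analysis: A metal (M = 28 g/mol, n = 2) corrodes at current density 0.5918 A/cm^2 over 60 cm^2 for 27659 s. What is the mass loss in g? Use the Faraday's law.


Apply Faraday's law: m = i*A*t*M / (n*F)
Total charge passed Q = i*A*t = 0.5918*60*27659 = 982115.772 C
m = Q*M/(n*F) = 982115.772*28/(2*96485) = 142.505 g

142.505 g


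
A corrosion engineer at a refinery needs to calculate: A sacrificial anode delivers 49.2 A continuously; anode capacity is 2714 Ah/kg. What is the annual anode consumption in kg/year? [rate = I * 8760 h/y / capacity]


Annual consumption = current * hours per year / capacity
Rate = 49.2 * 8760 / 2714 = 158.8 kg/year

158.8 kg/year


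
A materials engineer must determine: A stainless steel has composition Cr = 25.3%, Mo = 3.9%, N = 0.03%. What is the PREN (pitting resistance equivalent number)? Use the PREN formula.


Apply the PREN formula: PREN = Cr + 3.3*Mo + 16*N
PREN = 25.3 + 3.3*3.9 + 16*0.03
PREN = 25.3 + 12.87 + 0.48 = 38.65

38.65


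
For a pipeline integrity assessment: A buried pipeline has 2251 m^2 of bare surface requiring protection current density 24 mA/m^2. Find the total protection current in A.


I = area * current density, then convert mA → A (÷1000)
I = 2251 * 24 / 1000 = 54.02 A

54.02 A


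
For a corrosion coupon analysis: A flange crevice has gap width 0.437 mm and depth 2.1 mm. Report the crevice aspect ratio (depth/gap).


Aspect ratio = depth / gap
Ratio = 2.1 / 0.437 = 4.8

4.8


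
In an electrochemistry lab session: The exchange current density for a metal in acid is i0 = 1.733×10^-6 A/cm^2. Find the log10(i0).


i0 = 1.733×10^-6 A/cm^2
log10(i0) = -5.761

-5.761


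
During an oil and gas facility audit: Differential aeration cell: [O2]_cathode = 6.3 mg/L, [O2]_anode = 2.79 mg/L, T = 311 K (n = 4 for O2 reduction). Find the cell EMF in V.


Apply the Nernst concentration-cell relation: E = (RT/nF)*ln(C_cathode/C_anode)
RT/nF = 8.314*311/(4*96485) = 0.00669963 V
ln(6.3/2.79) = 0.81451
E = 0.00669963 * 0.81451 = 0.00546 V

0.00546 V


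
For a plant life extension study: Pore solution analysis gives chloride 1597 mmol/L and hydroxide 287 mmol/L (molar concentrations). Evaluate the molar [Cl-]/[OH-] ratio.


Threshold parameter = [Cl-] / [OH-] (molar basis; both in mmol/L, so units cancel)
Ratio = 1597 / 287 = 5.56

5.56


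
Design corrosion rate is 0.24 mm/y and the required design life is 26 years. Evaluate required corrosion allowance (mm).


Corrosion allowance = CR × design life
CA = 0.24 * 26 = 6.24 mm

6.24 mm


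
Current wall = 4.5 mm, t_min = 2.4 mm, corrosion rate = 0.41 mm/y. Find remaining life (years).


Apply the remaining-life relation: RL = (t_current − t_min) / CR
RL = (4.5 − 2.4) / 0.41 = 2.1 / 0.41 = 5.1 years

5.1 years


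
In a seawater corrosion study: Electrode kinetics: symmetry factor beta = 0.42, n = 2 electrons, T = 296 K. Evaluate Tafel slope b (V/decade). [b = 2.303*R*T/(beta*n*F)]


Apply the Tafel slope relation: b = 2.303*R*T/(beta*n*F)
Numerator: 2.303 * 8.314 * 296 = 5667.55
Denominator: 0.42 * 2 * 96485 = 81047.4
b = 5667.55 / 81047.4 = 0.07 V/decade

0.07 V/decade


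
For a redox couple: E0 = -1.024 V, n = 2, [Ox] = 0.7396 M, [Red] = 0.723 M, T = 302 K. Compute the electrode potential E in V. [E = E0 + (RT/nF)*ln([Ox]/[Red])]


Apply the Nernst equation: E = E0 + (RT/nF)*ln([Ox]/[Red])
Step 1: RT/nF = 8.314*302/(2*96485) = 0.01301149 V
Step 2: [Ox]/[Red] = 0.7396/0.723 = 1.02296
Step 3: ln(1.02296) = 0.0227
Step 4: correction = 0.01301149 * 0.0227 = 0.0003 V
E = -1.024 + 0.0003 = -1.0237 V

-1.0237 V


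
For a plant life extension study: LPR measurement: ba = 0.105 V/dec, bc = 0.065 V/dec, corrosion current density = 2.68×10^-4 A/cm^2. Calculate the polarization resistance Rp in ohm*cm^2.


Apply the Stern-Geary equation: Rp = ba*bc / (2.303*icorr*(ba+bc))
ba*bc = 0.105*0.065 = 0.006825
ba+bc = 0.17; 2.303*icorr*(ba+bc) = 2.303*2.68×10^-4*0.17 = 1.0492468×10^-4
Rp = 0.006825 / 1.0492468×10^-4 = 65.05 ohm*cm^2

65.05 ohm*cm^2


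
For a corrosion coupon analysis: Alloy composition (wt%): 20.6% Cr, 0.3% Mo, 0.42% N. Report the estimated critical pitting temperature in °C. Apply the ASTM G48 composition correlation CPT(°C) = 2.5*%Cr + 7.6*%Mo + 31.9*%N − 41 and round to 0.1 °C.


Apply the ASTM G48 empirical CPT estimate: CPT(°C) = 2.5*%Cr + 7.6*%Mo + 31.9*%N − 41
2.5*20.6 = 51.5; 7.6*0.3 = 2.28; 31.9*0.42 = 13.398
CPT = 51.5 + 2.28 + 13.398 − 41 = 26.178 °C
Rounded to 0.1 °C: CPT ≈ 26.2 °C

26.2 °C


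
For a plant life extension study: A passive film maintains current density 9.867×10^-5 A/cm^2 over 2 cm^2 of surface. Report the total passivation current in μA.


I = i_pass * A, then convert A → μA (×10^6)
I = 9.867×10^-5 * 2 * 10^6 = 197.34 μA

197.34 μA


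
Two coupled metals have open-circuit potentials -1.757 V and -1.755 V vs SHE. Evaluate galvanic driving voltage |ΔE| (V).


Driving voltage is the absolute potential difference.
|ΔE| = |-1.757 − (-1.755)| = 0.002 V

0.002 V


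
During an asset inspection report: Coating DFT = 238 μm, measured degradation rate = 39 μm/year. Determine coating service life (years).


Service life = thickness / degradation rate
Life = 238 / 39 = 6.1 years

6.1 years


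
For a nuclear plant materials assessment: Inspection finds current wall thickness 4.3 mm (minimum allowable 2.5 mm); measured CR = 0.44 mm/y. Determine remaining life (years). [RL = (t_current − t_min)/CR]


Apply the remaining-life relation: RL = (t_current − t_min) / CR
RL = (4.3 − 2.5) / 0.44 = 1.8 / 0.44 = 4.1 years

4.1 years


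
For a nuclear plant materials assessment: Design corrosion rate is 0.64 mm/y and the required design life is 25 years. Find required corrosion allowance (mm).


Corrosion allowance = CR × design life
CA = 0.64 * 25 = 16.0 mm

16.0 mm


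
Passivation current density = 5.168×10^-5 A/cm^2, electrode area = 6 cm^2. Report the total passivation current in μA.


I = i_pass * A, then convert A → μA (×10^6)
I = 5.168×10^-5 * 6 * 10^6 = 310.08 μA

310.08 μA


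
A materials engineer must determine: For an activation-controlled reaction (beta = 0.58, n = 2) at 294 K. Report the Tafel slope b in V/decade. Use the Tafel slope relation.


Apply the Tafel slope relation: b = 2.303*R*T/(beta*n*F)
Numerator: 2.303 * 8.314 * 294 = 5629.26
Denominator: 0.58 * 2 * 96485 = 111922.6
b = 5629.26 / 111922.6 = 0.0503 V/decade

0.0503 V/decade


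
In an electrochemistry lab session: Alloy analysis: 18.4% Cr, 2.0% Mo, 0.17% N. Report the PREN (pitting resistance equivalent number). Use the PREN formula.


Apply the PREN formula: PREN = Cr + 3.3*Mo + 16*N
PREN = 18.4 + 3.3*2.0 + 16*0.17
PREN = 18.4 + 6.6 + 2.72 = 27.72

27.72


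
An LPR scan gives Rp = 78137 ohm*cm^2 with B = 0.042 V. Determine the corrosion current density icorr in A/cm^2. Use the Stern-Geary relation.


Apply the Stern-Geary relation: icorr = B / Rp
icorr = 0.042 / 78137 = 5.375×10^-7 A/cm^2

5.375×10^-7 A/cm^2


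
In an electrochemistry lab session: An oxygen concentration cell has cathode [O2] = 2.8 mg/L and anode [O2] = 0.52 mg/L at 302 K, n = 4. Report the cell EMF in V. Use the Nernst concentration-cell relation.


Apply the Nernst concentration-cell relation: E = (RT/nF)*ln(C_cathode/C_anode)
RT/nF = 8.314*302/(4*96485) = 0.00650575 V
ln(2.8/0.52) = 1.68355
E = 0.00650575 * 1.68355 = 0.01095 V

0.01095 V


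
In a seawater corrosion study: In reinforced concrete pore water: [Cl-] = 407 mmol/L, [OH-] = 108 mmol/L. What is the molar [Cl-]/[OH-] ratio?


Threshold parameter = [Cl-] / [OH-] (molar basis; both in mmol/L, so units cancel)
Ratio = 407 / 108 = 3.77

3.77


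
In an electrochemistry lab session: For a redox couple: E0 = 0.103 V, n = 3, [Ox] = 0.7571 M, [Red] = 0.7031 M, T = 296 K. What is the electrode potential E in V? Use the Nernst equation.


Apply the Nernst equation: E = E0 + (RT/nF)*ln([Ox]/[Red])
Step 1: RT/nF = 8.314*296/(3*96485) = 0.00850199 V
Step 2: [Ox]/[Red] = 0.7571/0.7031 = 1.076803
Step 3: ln(1.076803) = 0.073996
Step 4: correction = 0.00850199 * 0.073996 = 0.0006 V
E = 0.103 + 0.0006 = 0.1036 V

0.1036 V


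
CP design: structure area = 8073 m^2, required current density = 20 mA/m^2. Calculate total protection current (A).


I = area * current density, then convert mA → A (÷1000)
I = 8073 * 20 / 1000 = 161.46 A

161.46 A


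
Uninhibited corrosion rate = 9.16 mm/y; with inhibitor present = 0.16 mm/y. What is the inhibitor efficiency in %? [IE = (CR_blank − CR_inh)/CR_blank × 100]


Apply the inhibitor-efficiency definition: IE = (CR_blank − CR_inh)/CR_blank × 100
IE = (9.16 − 0.16) / 9.16 × 100
IE = 9.0 / 9.16 × 100 = 98.3 %

98.3 %


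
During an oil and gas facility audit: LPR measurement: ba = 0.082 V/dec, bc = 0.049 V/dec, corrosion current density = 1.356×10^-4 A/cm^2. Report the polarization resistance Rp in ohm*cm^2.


Apply the Stern-Geary equation: Rp = ba*bc / (2.303*icorr*(ba+bc))
ba*bc = 0.082*0.049 = 0.004018
ba+bc = 0.131; 2.303*icorr*(ba+bc) = 2.303*1.356×10^-4*0.131 = 4.0909571×10^-5
Rp = 0.004018 / 4.0909571×10^-5 = 98.2 ohm*cm^2

98.2 ohm*cm^2


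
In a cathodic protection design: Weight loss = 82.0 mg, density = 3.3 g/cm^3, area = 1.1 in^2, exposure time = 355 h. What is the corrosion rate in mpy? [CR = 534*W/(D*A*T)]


Apply the mpy weight-loss relation: CR = 534 * W / (D * A * T)
Numerator: 534 * 82.0 = 43788.0
Denominator: 3.3 * 1.1 * 355 = 1288.65
CR = 43788.0 / 1288.65 = 33.9797 mpy

33.9797 mpy


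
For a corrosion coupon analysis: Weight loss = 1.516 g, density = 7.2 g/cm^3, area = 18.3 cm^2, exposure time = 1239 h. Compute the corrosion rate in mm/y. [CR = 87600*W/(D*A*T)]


Apply the mm/y weight-loss relation: CR = 87600 * W / (D * A * T)
Numerator: 87600 * 1.516 = 132801.6
Denominator: 7.2 * 18.3 * 1239 = 163250.64
CR = 132801.6 / 163250.64 = 0.81348 mm/y

0.81348 mm/y


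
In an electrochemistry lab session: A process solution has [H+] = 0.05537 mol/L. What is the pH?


pH = −log10[H+]
pH = −log10(0.05537) = 1.26

1.26


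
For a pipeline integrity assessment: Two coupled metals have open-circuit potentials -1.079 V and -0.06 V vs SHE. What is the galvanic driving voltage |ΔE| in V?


Driving voltage is the absolute potential difference.
|ΔE| = |-1.079 − (-0.06)| = 1.019 V

1.019 V


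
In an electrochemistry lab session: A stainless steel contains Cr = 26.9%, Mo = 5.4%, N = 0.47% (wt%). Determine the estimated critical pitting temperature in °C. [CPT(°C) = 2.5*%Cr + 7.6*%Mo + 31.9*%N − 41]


Apply the ASTM G48 empirical CPT estimate: CPT(°C) = 2.5*%Cr + 7.6*%Mo + 31.9*%N − 41
2.5*26.9 = 67.25; 7.6*5.4 = 41.04; 31.9*0.47 = 14.993
CPT = 67.25 + 41.04 + 14.993 − 41 = 82.283 °C
Rounded to 0.1 °C: CPT ≈ 82.3 °C

82.3 °C


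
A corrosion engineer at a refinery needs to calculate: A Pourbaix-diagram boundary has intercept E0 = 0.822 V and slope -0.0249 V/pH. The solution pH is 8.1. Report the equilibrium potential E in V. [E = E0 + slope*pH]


Apply the Pourbaix line equation: E = E0 + slope*pH
E = 0.822 + (-0.0249)*8.1 = 0.822 + (-0.20169) = 0.62031 V
Rounded to 3 decimal places: E = 0.620 V

0.620 V


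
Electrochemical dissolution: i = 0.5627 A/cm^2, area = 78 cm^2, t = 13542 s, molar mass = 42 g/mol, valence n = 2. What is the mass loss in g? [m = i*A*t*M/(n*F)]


Apply Faraday's law: m = i*A*t*M / (n*F)
Total charge passed Q = i*A*t = 0.5627*78*13542 = 594366.5052 C
m = Q*M/(n*F) = 594366.5052*42/(2*96485) = 129.364 g

129.364 g


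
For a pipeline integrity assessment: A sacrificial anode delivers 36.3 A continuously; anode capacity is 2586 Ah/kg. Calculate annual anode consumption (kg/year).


Annual consumption = current * hours per year / capacity
Rate = 36.3 * 8760 / 2586 = 123.0 kg/year

123.0 kg/year


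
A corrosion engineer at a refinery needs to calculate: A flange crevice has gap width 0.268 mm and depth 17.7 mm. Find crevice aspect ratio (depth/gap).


Aspect ratio = depth / gap
Ratio = 17.7 / 0.268 = 66.0

66.0


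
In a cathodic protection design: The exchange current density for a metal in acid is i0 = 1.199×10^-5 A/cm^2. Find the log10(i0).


i0 = 1.199×10^-5 A/cm^2
log10(i0) = -4.921

-4.921


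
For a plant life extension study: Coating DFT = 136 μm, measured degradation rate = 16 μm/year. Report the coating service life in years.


Service life = thickness / degradation rate
Life = 136 / 16 = 8.5 years

8.5 years


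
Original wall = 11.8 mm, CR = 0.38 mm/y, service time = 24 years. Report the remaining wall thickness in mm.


Remaining wall = original − CR × time
t = 11.8 − 0.38*24 = 11.8 − 9.12 = 2.68 mm

2.68 mm


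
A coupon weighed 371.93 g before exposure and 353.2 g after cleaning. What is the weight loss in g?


Weight loss = initial − final
WL = 371.93 − 353.2 = 18.73 g

18.73 g


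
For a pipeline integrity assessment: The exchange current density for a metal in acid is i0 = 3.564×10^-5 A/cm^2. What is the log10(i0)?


i0 = 3.564×10^-5 A/cm^2
log10(i0) = -4.448

-4.448


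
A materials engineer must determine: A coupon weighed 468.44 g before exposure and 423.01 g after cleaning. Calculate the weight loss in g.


Weight loss = initial − final
WL = 468.44 − 423.01 = 45.43 g

45.43 g


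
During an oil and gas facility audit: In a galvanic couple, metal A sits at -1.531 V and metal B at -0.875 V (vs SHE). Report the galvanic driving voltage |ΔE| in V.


Driving voltage is the absolute potential difference.
|ΔE| = |-1.531 − (-0.875)| = 0.656 V

0.656 V


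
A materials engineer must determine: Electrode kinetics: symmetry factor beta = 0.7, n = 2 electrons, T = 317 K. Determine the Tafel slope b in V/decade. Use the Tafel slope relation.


Apply the Tafel slope relation: b = 2.303*R*T/(beta*n*F)
Numerator: 2.303 * 8.314 * 317 = 6069.64
Denominator: 0.7 * 2 * 96485 = 135079.0
b = 6069.64 / 135079.0 = 0.0449 V/decade

0.0449 V/decade


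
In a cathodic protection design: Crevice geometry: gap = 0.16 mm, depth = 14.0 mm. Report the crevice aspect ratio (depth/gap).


Aspect ratio = depth / gap
Ratio = 14.0 / 0.16 = 87.5

87.5


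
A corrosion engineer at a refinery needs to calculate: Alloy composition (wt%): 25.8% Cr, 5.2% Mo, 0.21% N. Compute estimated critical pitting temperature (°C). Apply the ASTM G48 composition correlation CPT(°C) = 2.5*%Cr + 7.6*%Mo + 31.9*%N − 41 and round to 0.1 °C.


Apply the ASTM G48 empirical CPT estimate: CPT(°C) = 2.5*%Cr + 7.6*%Mo + 31.9*%N − 41
2.5*25.8 = 64.5; 7.6*5.2 = 39.52; 31.9*0.21 = 6.699
CPT = 64.5 + 39.52 + 6.699 − 41 = 69.719 °C
Rounded to 0.1 °C: CPT ≈ 69.7 °C

69.7 °C


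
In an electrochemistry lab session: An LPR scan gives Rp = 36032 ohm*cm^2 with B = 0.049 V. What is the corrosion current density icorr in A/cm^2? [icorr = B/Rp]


Apply the Stern-Geary relation: icorr = B / Rp
icorr = 0.049 / 36032 = 1.36×10^-6 A/cm^2

1.36×10^-6 A/cm^2


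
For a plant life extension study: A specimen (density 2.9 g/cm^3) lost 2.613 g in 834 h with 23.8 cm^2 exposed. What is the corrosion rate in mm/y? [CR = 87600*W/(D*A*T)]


Apply the mm/y weight-loss relation: CR = 87600 * W / (D * A * T)
Numerator: 87600 * 2.613 = 228898.8
Denominator: 2.9 * 23.8 * 834 = 57562.68
CR = 228898.8 / 57562.68 = 3.976514 mm/y

3.976514 mm/y


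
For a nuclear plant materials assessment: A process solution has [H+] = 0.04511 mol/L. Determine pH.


pH = −log10[H+]
pH = −log10(0.04511) = 1.35

1.35


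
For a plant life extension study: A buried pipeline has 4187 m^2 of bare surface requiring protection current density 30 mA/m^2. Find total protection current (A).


I = area * current density, then convert mA → A (÷1000)
I = 4187 * 30 / 1000 = 125.61 A

125.61 A


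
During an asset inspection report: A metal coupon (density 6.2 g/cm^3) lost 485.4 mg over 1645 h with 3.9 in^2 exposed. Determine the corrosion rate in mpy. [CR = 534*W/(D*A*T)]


Apply the mpy weight-loss relation: CR = 534 * W / (D * A * T)
Numerator: 534 * 485.4 = 259203.6
Denominator: 6.2 * 3.9 * 1645 = 39776.1
CR = 259203.6 / 39776.1 = 6.517 mpy

6.517 mpy
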